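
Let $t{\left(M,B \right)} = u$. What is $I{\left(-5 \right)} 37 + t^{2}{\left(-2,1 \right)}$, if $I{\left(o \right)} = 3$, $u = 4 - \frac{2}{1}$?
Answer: $115$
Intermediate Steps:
$u = 2$ ($u = 4 - 2 \cdot 1 = 4 - 2 = 2$)
$t{\left(M,B \right)} = 2$
$I{\left(-5 \right)} 37 + t^{2}{\left(-2,1 \right)} = 3 \cdot 37 + 2^{2} = 111 + 4 = 115$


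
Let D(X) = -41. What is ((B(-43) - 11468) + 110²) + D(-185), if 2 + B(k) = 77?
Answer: 666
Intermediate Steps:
B(k) = 75 (B(k) = -2 + 77 = 75)
((B(-43) - 11468) + 110²) + D(-185) = ((75 - 11468) + 110²) - 41 = (-11393 + 12100) - 41 = 707 - 41 = 666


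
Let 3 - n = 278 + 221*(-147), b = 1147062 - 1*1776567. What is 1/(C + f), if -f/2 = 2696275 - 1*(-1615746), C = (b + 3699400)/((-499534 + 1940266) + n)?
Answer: -1472944/12702727849753 ≈ -1.1595e-7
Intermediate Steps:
b = -629505 (b = 1147062 - 1776567 = -629505)
n = 32212 (n = 3 - (278 + 221*(-147)) = 3 - (278 - 32487) = 3 - 1*(-32209) = 3 + 32209 = 32212)
C = 3069895/1472944 (C = (-629505 + 3699400)/((-499534 + 1940266) + 32212) = 3069895/(1440732 + 32212) = 3069895/1472944 ≈ 2.0842)
f = -8624042 (f = -2*(2696275 - 1*(-1615746)) = -2*(2696275 + 1615746) = -2*4312021 = -8624042)
1/(C + f) = 1/(3069895/1472944 - 8624042) = 1/(-12702727849753/1472944) = -1472944/12702727849753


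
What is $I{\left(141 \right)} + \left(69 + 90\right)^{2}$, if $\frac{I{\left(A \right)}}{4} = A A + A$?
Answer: $105369$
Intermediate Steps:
$I{\left(A \right)} = 4 A + 4 A^{2}$ ($I{\left(A \right)} = 4 \left(A A + A\right) = 4 \left(A^{2} + A\right) = 4 \left(A + A^{2}\right) = 4 A + 4 A^{2}$)
$I{\left(141 \right)} + \left(69 + 90\right)^{2} = 4 \cdot 141 \left(1 + 141\right) + \left(69 + 90\right)^{2} = 4 \cdot 141 \cdot 142 + 159^{2} = 80088 + 25281 = 105369$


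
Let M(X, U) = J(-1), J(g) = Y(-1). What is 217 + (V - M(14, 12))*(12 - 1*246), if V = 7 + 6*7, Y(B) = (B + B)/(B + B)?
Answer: -11015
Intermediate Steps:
Y(B) = 1 (Y(B) = (2*B)/((2*B)) = (2*B)*(1/(2*B)) = 1)
J(g) = 1
V = 49 (V = 7 + 42 = 49)
M(X, U) = 1
217 + (V - M(14, 12))*(12 - 1*246) = 217 + (49 - 1*1)*(12 - 1*246) = 217 + (49 - 1)*(12 - 246) = 217 + 48*(-234) = 217 - 11232 = -11015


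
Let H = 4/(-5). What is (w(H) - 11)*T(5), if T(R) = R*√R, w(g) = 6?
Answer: -25*√5 ≈ -55.902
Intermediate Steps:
H = -⅘ (H = 4*(-⅕) = -⅘ ≈ -0.80000)
T(R) = R^(3/2)
(w(H) - 11)*T(5) = (6 - 11)*5^(3/2) = -25*√5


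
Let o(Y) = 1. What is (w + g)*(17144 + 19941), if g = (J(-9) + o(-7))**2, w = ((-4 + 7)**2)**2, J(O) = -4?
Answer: 3337650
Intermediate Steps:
w = 81 (w = (3**2)**2 = 9**2 = 81)
g = 9 (g = (-4 + 1)**2 = (-3)**2 = 9)
(w + g)*(17144 + 19941) = (81 + 9)*(17144 + 19941) = 90*37085 = 3337650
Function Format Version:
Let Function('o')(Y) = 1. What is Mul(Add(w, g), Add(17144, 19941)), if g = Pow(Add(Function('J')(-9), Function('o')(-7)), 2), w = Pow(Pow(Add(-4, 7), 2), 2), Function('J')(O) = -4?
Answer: 3337650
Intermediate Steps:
w = 81 (w = Pow(Pow(3, 2), 2) = Pow(9, 2) = 81)
g = 9 (g = Pow(Add(-4, 1), 2) = Pow(-3, 2) = 9)
Mul(Add(w, g), Add(17144, 19941)) = Mul(Add(81, 9), Add(17144, 19941)) = Mul(90, 37085) = 3337650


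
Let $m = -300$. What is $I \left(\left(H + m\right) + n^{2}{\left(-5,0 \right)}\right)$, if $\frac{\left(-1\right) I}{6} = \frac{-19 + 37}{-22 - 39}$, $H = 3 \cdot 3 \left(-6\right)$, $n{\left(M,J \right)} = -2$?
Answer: $- \frac{37800}{61} \approx -619.67$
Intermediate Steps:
$H = -54$ ($H = 9 \left(-6\right) = -54$)
$I = \frac{108}{61}$ ($I = - 6 \frac{-19 + 37}{-22 - 39} = - 6 \frac{18}{-61} = - 6 \cdot 18 \left(- \frac{1}{61}\right) = \left(-6\right) \left(- \frac{18}{61}\right) = \frac{108}{61} \approx 1.7705$)
$I \left(\left(H + m\right) + n^{2}{\left(-5,0 \right)}\right) = \frac{108 \left(\left(-54 - 300\right) + \left(-2\right)^{2}\right)}{61} = \frac{108 \left(-354 + 4\right)}{61} = \frac{108}{61} \left(-350\right) = - \frac{37800}{61}$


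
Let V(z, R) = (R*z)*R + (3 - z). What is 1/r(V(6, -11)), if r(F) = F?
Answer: 1/723 ≈ 0.0013831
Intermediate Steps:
V(z, R) = 3 - z + z*R² (V(z, R) = z*R² + (3 - z) = 3 - z + z*R²)
1/r(V(6, -11)) = 1/(3 - 1*6 + 6*(-11)²) = 1/(3 - 6 + 6*121) = 1/(3 - 6 + 726) = 1/723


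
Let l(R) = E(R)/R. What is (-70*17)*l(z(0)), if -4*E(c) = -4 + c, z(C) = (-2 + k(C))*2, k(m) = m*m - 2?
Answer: 1785/4 ≈ 446.25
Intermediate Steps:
k(m) = -2 + m² (k(m) = m² - 2 = -2 + m²)
z(C) = -8 + 2*C² (z(C) = (-2 + (-2 + C²))*2 = (-4 + C²)*2 = -8 + 2*C²)
E(c) = 1 - c/4 (E(c) = -(-4 + c)/4 = 1 - c/4)
l(R) = (1 - R/4)/R
(-70*17)*l(z(0)) = (-70*17)*((4 - (-8 + 2*0²))/(4*(-8 + 2*0²))) = -595*(4 - (-8 + 2*0))/(2*(-8 + 2*0)) = -595*(4 - (-8 + 0))/(2*(-8 + 0)) = -595*(4 - 1*(-8))/(2*(-8)) = -595*(-1)*(4 + 8)/(2*8) = -595*(-1)*12/(2*8) = -1190*(-3/8) = 1785/4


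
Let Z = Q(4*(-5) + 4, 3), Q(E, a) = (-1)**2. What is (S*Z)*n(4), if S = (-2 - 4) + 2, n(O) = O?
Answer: -16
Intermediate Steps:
Q(E, a) = 1
Z = 1
S = -4 (S = -6 + 2 = -4)
(S*Z)*n(4) = -4*1*4 = -4*4 = -16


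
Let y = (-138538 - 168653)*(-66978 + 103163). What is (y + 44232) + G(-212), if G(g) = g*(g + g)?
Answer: -11115572215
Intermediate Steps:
G(g) = 2*g² (G(g) = g*(2*g) = 2*g²)
y = -11115706335 (y = -307191*36185 = -11115706335)
(y + 44232) + G(-212) = (-11115706335 + 44232) + 2*(-212)² = -11115662103 + 2*44944 = -11115662103 + 89888 = -11115572215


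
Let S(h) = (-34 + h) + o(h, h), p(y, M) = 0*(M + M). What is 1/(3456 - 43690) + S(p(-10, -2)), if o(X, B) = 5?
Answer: -1166787/40234 ≈ -29.000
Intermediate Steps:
p(y, M) = 0 (p(y, M) = 0*(2*M) = 0)
S(h) = -29 + h (S(h) = (-34 + h) + 5 = -29 + h)
1/(3456 - 43690) + S(p(-10, -2)) = 1/(3456 - 43690) + (-29 + 0) = 1/(-40234) - 29 = -1/40234 - 29 = -1166787/40234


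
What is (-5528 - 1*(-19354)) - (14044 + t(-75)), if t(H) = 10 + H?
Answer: -153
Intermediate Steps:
(-5528 - 1*(-19354)) - (14044 + t(-75)) = (-5528 - 1*(-19354)) - (14044 + (10 - 75)) = (-5528 + 19354) - (14044 - 65) = 13826 - 1*13979 = 13826 - 13979 = -153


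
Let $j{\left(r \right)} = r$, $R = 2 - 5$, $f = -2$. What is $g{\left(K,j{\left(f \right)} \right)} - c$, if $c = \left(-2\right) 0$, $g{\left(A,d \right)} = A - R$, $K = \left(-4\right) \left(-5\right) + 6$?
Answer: $29$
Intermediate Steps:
$R = -3$
$K = 26$ ($K = 20 + 6 = 26$)
$g{\left(A,d \right)} = 3 + A$ ($g{\left(A,d \right)} = A - -3 = A + 3 = 3 + A$)
$c = 0$
$g{\left(K,j{\left(f \right)} \right)} - c = \left(3 + 26\right) - 0 = 29 + 0 = 29$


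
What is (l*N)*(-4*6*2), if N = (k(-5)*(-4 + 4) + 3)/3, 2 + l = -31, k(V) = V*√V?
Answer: 1584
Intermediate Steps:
k(V) = V^(3/2)
l = -33 (l = -2 - 31 = -33)
N = 1 (N = ((-5)^(3/2)*(-4 + 4) + 3)/3 = (-5*I*√5*0 + 3)/3 = (0 + 3)/3 = (⅓)*3 = 1)
(l*N)*(-4*6*2) = (-33*1)*(-4*6*2) = -(-792)*2 = -33*(-48) = 1584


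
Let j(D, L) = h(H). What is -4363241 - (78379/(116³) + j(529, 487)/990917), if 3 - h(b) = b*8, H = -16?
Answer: -6748705136061950231/1546718381632 ≈ -4.3632e+6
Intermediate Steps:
h(b) = 3 - 8*b (h(b) = 3 - b*8 = 3 - 8*b)
j(D, L) = 131 (j(D, L) = 3 - 8*(-16) = 3 + 128 = 131)
-4363241 - (78379/(116³) + j(529, 487)/990917) = -4363241 - (78379/(116³) + 131/990917) = -4363241 - (78379/1560896 + 131*(1/990917)) = -4363241 - (78379*(1/1560896) + 131/990917) = -4363241 - (78379/1560896 + 131/990917) = -4363241 - 1*77871560919/1546718381632 = -4363241 - 77871560919/1546718381632 = -6748705136061950231/1546718381632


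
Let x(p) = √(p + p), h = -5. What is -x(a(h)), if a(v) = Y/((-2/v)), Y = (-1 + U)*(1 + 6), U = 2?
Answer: -√35 ≈ -5.9161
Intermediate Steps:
Y = 7 (Y = (-1 + 2)*(1 + 6) = 1*7 = 7)
a(v) = -7*v/2 (a(v) = 7/((-2/v)) = 7*(-v/2) = -7*v/2)
x(p) = √2*√p (x(p) = √(2*p) = √2*√p)
-x(a(h)) = -√2*√(-7/2*(-5)) = -√2*√(35/2) = -√2*√70/2 = -√35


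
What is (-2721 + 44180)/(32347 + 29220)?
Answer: 3769/5597 ≈ 0.67340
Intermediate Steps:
(-2721 + 44180)/(32347 + 29220) = 41459/61567 = 41459*(1/61567) = 3769/5597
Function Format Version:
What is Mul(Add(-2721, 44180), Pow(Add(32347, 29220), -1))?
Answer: Rational(3769, 5597) ≈ 0.67340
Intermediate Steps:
Mul(Add(-2721, 44180), Pow(Add(32347, 29220), -1)) = Mul(41459, Pow(61567, -1)) = Mul(41459, Rational(1, 61567)) = Rational(3769, 5597)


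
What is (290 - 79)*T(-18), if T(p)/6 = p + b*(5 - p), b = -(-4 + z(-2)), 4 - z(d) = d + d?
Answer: -139260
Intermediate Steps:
z(d) = 4 - 2*d (z(d) = 4 - (d + d) = 4 - 2*d)
b = -4 (b = -(-4 + (4 - 2*(-2))) = -(-4 + (4 + 4)) = -(-4 + 8) = -1*4 = -4)
T(p) = -120 + 30*p (T(p) = 6*(p - 4*(5 - p)) = 6*(p + (-20 + 4*p)) = 6*(-20 + 5*p) = -120 + 30*p)
(290 - 79)*T(-18) = (290 - 79)*(-120 + 30*(-18)) = 211*(-120 - 540) = 211*(-660) = -139260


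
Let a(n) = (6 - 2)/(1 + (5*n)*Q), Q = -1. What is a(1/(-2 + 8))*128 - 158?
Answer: 2914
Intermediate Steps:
a(n) = 4/(1 - 5*n) (a(n) = (6 - 2)/(1 + (5*n)*(-1)) = 4/(1 - 5*n))
a(1/(-2 + 8))*128 - 158 = -4/(-1 + 5/(-2 + 8))*128 - 158 = -4/(-1 + 5/6)*128 - 158 = -4/(-1 + 5*(⅙))*128 - 158 = -4/(-1 + ⅚)*128 - 158 = -4/(-⅙)*128 - 158 = -4*(-6)*128 - 158 = 24*128 - 158 = 3072 - 158 = 2914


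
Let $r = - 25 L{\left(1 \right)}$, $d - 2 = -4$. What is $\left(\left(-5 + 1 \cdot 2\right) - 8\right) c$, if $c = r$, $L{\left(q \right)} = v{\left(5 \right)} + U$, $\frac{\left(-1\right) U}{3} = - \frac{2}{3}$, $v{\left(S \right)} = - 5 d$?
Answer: $3300$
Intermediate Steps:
$d = -2$ ($d = 2 - 4 = -2$)
$v{\left(S \right)} = 10$ ($v{\left(S \right)} = \left(-5\right) \left(-2\right) = 10$)
$U = 2$ ($U = - 3 \left(- \frac{2}{3}\right) = - 3 \left(\left(-2\right) \frac{1}{3}\right) = \left(-3\right) \left(- \frac{2}{3}\right) = 2$)
$L{\left(q \right)} = 12$ ($L{\left(q \right)} = 10 + 2 = 12$)
$r = -300$ ($r = \left(-25\right) 12 = -300$)
$c = -300$
$\left(\left(-5 + 1 \cdot 2\right) - 8\right) c = \left(\left(-5 + 1 \cdot 2\right) - 8\right) \left(-300\right) = \left(\left(-5 + 2\right) - 8\right) \left(-300\right) = \left(-3 - 8\right) \left(-300\right) = \left(-11\right) \left(-300\right) = 3300$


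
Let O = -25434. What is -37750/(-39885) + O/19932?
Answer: -8733403/26499594 ≈ -0.32957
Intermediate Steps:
-37750/(-39885) + O/19932 = -37750/(-39885) - 25434/19932 = -37750*(-1/39885) - 25434*1/19932 = 7550/7977 - 4239/3322 = -8733403/26499594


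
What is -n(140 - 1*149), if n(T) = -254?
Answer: 254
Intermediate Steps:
-n(140 - 1*149) = -1*(-254) = 254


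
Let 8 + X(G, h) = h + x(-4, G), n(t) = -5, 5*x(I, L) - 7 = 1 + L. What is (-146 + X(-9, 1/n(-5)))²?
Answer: 595984/25 ≈ 23839.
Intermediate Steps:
x(I, L) = 8/5 + L/5 (x(I, L) = 7/5 + (1 + L)/5 = 7/5 + (⅕ + L/5) = 8/5 + L/5)
X(G, h) = -32/5 + h + G/5 (X(G, h) = -8 + (h + (8/5 + G/5)) = -8 + (8/5 + h + G/5) = -32/5 + h + G/5)
(-146 + X(-9, 1/n(-5)))² = (-146 + (-32/5 + 1/(-5) + (⅕)*(-9)))² = (-146 + (-32/5 - ⅕ - 9/5))² = (-146 - 42/5)² = (-772/5)² = 595984/25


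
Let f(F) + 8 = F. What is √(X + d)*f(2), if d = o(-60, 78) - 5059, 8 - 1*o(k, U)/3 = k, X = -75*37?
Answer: -6*I*√7630 ≈ -524.1*I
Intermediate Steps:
X = -2775
o(k, U) = 24 - 3*k
f(F) = -8 + F
d = -4855 (d = (24 - 3*(-60)) - 5059 = (24 + 180) - 5059 = 204 - 5059 = -4855)
√(X + d)*f(2) = √(-2775 - 4855)*(-8 + 2) = √(-7630)*(-6) = (I*√7630)*(-6) = -6*I*√7630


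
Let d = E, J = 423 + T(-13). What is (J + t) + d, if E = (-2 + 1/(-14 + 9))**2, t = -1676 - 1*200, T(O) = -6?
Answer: -36354/25 ≈ -1454.2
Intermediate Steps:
J = 417 (J = 423 - 6 = 417)
t = -1876 (t = -1676 - 200 = -1876)
E = 121/25 (E = (-2 + 1/(-5))**2 = (-2 - 1/5)**2 = (-11/5)**2 = 121/25 ≈ 4.8400)
d = 121/25 ≈ 4.8400
(J + t) + d = (417 - 1876) + 121/25 = -1459 + 121/25 = -36354/25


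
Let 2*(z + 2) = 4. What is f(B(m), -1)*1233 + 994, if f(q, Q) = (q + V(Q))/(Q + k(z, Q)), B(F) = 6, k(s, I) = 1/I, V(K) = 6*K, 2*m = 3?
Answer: 994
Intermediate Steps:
z = 0 (z = -2 + (1/2)*4 = -2 + 2 = 0)
m = 3/2 (m = (1/2)*3 = 3/2 ≈ 1.5000)
f(q, Q) = (q + 6*Q)/(Q + 1/Q)
f(B(m), -1)*1233 + 994 = -(6 + 6*(-1))/(1 + (-1)**2)*1233 + 994 = -(6 - 6)/(1 + 1)*1233 + 994 = -1*0/2*1233 + 994 = -1*1/2*0*1233 + 994 = 0*1233 + 994 = 0 + 994 = 994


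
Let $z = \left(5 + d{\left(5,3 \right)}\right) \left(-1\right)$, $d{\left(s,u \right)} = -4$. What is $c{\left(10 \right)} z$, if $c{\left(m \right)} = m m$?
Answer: $-100$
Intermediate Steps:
$c{\left(m \right)} = m^{2}$
$z = -1$ ($z = \left(5 - 4\right) \left(-1\right) = 1 \left(-1\right) = -1$)
$c{\left(10 \right)} z = 10^{2} \left(-1\right) = 100 \left(-1\right) = -100$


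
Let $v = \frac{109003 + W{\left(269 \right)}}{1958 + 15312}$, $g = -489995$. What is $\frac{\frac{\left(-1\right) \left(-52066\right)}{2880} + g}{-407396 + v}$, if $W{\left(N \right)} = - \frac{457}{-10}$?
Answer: $\frac{320661528055}{266612963544} \approx 1.2027$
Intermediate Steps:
$W{\left(N \right)} = \frac{457}{10}$ ($W{\left(N \right)} = \left(-457\right) \left(- \frac{1}{10}\right) = \frac{457}{10}$)
$v = \frac{1090487}{172700}$ ($v = \frac{109003 + \frac{457}{10}}{1958 + 15312} = \frac{1090487}{10 \cdot 17270} = \frac{1090487}{10} \cdot \frac{1}{17270} = \frac{1090487}{172700} \approx 6.3143$)
$\frac{\frac{\left(-1\right) \left(-52066\right)}{2880} + g}{-407396 + v} = \frac{\frac{\left(-1\right) \left(-52066\right)}{2880} - 489995}{-407396 + \frac{1090487}{172700}} = \frac{52066 \cdot \frac{1}{2880} - 489995}{- \frac{70356198713}{172700}} = \left(\frac{26033}{1440} - 489995\right) \left(- \frac{172700}{70356198713}\right) = \left(- \frac{705566767}{1440}\right) \left(- \frac{172700}{70356198713}\right) = \frac{320661528055}{266612963544}$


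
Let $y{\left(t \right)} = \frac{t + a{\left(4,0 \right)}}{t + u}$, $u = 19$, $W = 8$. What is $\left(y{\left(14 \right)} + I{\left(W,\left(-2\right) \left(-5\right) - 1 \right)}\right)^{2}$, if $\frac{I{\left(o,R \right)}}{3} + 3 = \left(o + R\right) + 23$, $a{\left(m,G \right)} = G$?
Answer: $\frac{13520329}{1089} \approx 12415.0$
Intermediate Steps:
$y{\left(t \right)} = \frac{t}{19 + t}$ ($y{\left(t \right)} = \frac{t + 0}{t + 19} = \frac{t}{19 + t}$)
$I{\left(o,R \right)} = 60 + 3 R + 3 o$ ($I{\left(o,R \right)} = -9 + 3 \left(\left(o + R\right) + 23\right) = -9 + 3 \left(\left(R + o\right) + 23\right) = -9 + 3 \left(23 + R + o\right) = -9 + \left(69 + 3 R + 3 o\right) = 60 + 3 R + 3 o$)
$\left(y{\left(14 \right)} + I{\left(W,\left(-2\right) \left(-5\right) - 1 \right)}\right)^{2} = \left(\frac{14}{19 + 14} + \left(60 + 3 \left(\left(-2\right) \left(-5\right) - 1\right) + 3 \cdot 8\right)\right)^{2} = \left(\frac{14}{33} + \left(60 + 3 \left(10 - 1\right) + 24\right)\right)^{2} = \left(14 \cdot \frac{1}{33} + \left(60 + 3 \cdot 9 + 24\right)\right)^{2} = \left(\frac{14}{33} + \left(60 + 27 + 24\right)\right)^{2} = \left(\frac{14}{33} + 111\right)^{2} = \left(\frac{3677}{33}\right)^{2} = \frac{13520329}{1089}$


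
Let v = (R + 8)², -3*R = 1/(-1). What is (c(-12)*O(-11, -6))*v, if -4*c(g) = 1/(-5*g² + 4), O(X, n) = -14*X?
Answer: 48125/12888 ≈ 3.7341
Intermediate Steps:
R = ⅓ (R = -⅓/(-1) = -⅓*(-1) = ⅓ ≈ 0.33333)
v = 625/9 (v = (⅓ + 8)² = (25/3)² = 625/9 ≈ 69.444)
c(g) = -1/(4*(4 - 5*g²)) (c(g) = -1/(4*(-5*g² + 4)) = -1/(4*(4 - 5*g²)))
(c(-12)*O(-11, -6))*v = ((1/(4*(-4 + 5*(-12)²)))*(-14*(-11)))*(625/9) = ((1/(4*(-4 + 5*144)))*154)*(625/9) = ((1/(4*(-4 + 720)))*154)*(625/9) = (((¼)/716)*154)*(625/9) = (((¼)*(1/716))*154)*(625/9) = ((1/2864)*154)*(625/9) = (77/1432)*(625/9) = 48125/12888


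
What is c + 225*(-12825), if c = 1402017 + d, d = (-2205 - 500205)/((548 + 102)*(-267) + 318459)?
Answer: -71662884694/48303 ≈ -1.4836e+6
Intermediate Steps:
d = -167470/48303 (d = -502410/(650*(-267) + 318459) = -502410/(-173550 + 318459) = -502410/144909 = -502410*1/144909 = -167470/48303 ≈ -3.4671)
c = 67721459681/48303 (c = 1402017 - 167470/48303 = 67721459681/48303 ≈ 1.4020e+6)
c + 225*(-12825) = 67721459681/48303 + 225*(-12825) = 67721459681/48303 - 2885625 = -71662884694/48303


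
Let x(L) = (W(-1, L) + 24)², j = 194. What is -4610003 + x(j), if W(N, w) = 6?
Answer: -4609103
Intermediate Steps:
x(L) = 900 (x(L) = (6 + 24)² = 30² = 900)
-4610003 + x(j) = -4610003 + 900 = -4609103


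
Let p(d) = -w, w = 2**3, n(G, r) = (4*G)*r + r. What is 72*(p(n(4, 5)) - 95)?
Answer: -7416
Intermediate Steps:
n(G, r) = r + 4*G*r (n(G, r) = 4*G*r + r = r + 4*G*r)
w = 8
p(d) = -8 (p(d) = -1*8 = -8)
72*(p(n(4, 5)) - 95) = 72*(-8 - 95) = 72*(-103) = -7416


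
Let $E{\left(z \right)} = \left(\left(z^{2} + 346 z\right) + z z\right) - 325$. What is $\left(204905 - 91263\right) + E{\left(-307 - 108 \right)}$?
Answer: $314177$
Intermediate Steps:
$E{\left(z \right)} = -325 + 2 z^{2} + 346 z$ ($E{\left(z \right)} = \left(\left(z^{2} + 346 z\right) + z^{2}\right) - 325 = \left(2 z^{2} + 346 z\right) - 325 = -325 + 2 z^{2} + 346 z$)
$\left(204905 - 91263\right) + E{\left(-307 - 108 \right)} = \left(204905 - 91263\right) + \left(-325 + 2 \left(-307 - 108\right)^{2} + 346 \left(-307 - 108\right)\right) = \left(204905 - 91263\right) + \left(-325 + 2 \left(-415\right)^{2} + 346 \left(-415\right)\right) = 113642 - -200535 = 113642 + 200535 = 314177$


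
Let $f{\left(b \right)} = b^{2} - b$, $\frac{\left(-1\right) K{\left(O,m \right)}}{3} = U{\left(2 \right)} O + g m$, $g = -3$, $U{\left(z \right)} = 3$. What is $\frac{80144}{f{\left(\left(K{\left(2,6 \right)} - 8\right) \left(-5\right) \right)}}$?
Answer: $\frac{20036}{4935} \approx 4.06$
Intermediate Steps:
$K{\left(O,m \right)} = - 9 O + 9 m$ ($K{\left(O,m \right)} = - 3 \left(3 O - 3 m\right) = - 3 \left(- 3 m + 3 O\right) = - 9 O + 9 m$)
$\frac{80144}{f{\left(\left(K{\left(2,6 \right)} - 8\right) \left(-5\right) \right)}} = \frac{80144}{\left(\left(\left(-9\right) 2 + 9 \cdot 6\right) - 8\right) \left(-5\right) \left(-1 + \left(\left(\left(-9\right) 2 + 9 \cdot 6\right) - 8\right) \left(-5\right)\right)} = \frac{80144}{\left(\left(-18 + 54\right) - 8\right) \left(-5\right) \left(-1 + \left(\left(-18 + 54\right) - 8\right) \left(-5\right)\right)} = \frac{80144}{\left(36 - 8\right) \left(-5\right) \left(-1 + \left(36 - 8\right) \left(-5\right)\right)} = \frac{80144}{28 \left(-5\right) \left(-1 + 28 \left(-5\right)\right)} = \frac{80144}{\left(-140\right) \left(-1 - 140\right)} = \frac{80144}{\left(-140\right) \left(-141\right)} = \frac{80144}{19740} = 80144 \cdot \frac{1}{19740} = \frac{20036}{4935}$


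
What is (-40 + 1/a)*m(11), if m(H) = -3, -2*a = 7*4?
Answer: 1683/14 ≈ 120.21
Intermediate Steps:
a = -14 (a = -7*4/2 = -½*28 = -14)
(-40 + 1/a)*m(11) = (-40 + 1/(-14))*(-3) = (-40 - 1/14)*(-3) = -561/14*(-3) = 1683/14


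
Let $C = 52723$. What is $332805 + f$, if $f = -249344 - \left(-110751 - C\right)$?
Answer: $246935$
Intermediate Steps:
$f = -85870$ ($f = -249344 - \left(-110751 - 52723\right) = -249344 - -163474 = -249344 + 163474 = -85870$)
$332805 + f = 332805 - 85870 = 246935$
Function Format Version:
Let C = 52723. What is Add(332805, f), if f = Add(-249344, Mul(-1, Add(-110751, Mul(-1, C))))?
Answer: 246935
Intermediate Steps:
f = -85870 (f = Add(-249344, Mul(-1, Add(-110751, Mul(-1, 52723)))) = Add(-249344, Mul(-1, Add(-110751, -52723))) = Add(-249344, Mul(-1, -163474)) = Add(-249344, 163474) = -85870)
Add(332805, f) = Add(332805, -85870) = 246935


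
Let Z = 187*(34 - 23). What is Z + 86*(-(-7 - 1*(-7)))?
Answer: 2057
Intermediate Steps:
Z = 2057 (Z = 187*11 = 2057)
Z + 86*(-(-7 - 1*(-7))) = 2057 + 86*(-(-7 - 1*(-7))) = 2057 + 86*(-(-7 + 7)) = 2057 + 86*(-1*0) = 2057 + 86*0 = 2057 + 0 = 2057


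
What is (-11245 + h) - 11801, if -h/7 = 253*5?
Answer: -31901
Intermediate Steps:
h = -8855 (h = -1771*5 = -7*1265 = -8855)
(-11245 + h) - 11801 = (-11245 - 8855) - 11801 = -20100 - 11801 = -31901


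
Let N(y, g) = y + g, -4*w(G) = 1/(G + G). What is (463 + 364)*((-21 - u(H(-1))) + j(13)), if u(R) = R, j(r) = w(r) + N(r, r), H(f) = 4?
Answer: 85181/104 ≈ 819.05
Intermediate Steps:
w(G) = -1/(8*G) (w(G) = -1/(4*(G + G)) = -1/(2*G)/4 = -1/(8*G))
N(y, g) = g + y
j(r) = 2*r - 1/(8*r) (j(r) = -1/(8*r) + (r + r) = -1/(8*r) + 2*r = 2*r - 1/(8*r))
(463 + 364)*((-21 - u(H(-1))) + j(13)) = (463 + 364)*((-21 - 1*4) + (2*13 - ⅛/13)) = 827*((-21 - 4) + (26 - ⅛*1/13)) = 827*(-25 + (26 - 1/104)) = 827*(-25 + 2703/104) = 827*(103/104) = 85181/104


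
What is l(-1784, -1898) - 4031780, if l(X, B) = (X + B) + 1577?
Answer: -4033885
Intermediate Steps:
l(X, B) = 1577 + B + X (l(X, B) = (B + X) + 1577 = 1577 + B + X)
l(-1784, -1898) - 4031780 = (1577 - 1898 - 1784) - 4031780 = -2105 - 4031780 = -4033885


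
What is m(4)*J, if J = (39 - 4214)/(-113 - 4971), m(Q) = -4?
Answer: -4175/1271 ≈ -3.2848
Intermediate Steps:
J = 4175/5084 (J = -4175/(-5084) = -4175*(-1/5084) = 4175/5084 ≈ 0.82120)
m(4)*J = -4*4175/5084 = -4175/1271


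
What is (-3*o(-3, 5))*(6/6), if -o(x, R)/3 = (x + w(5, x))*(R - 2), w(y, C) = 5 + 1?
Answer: 81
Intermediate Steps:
w(y, C) = 6
o(x, R) = -3*(-2 + R)*(6 + x) (o(x, R) = -3*(x + 6)*(R - 2) = -3*(6 + x)*(-2 + R) = -3*(-2 + R)*(6 + x))
(-3*o(-3, 5))*(6/6) = (-3*(36 - 18*5 + 6*(-3) - 3*5*(-3)))*(6/6) = (-3*(36 - 90 - 18 + 45))*(6*(1/6)) = -3*(-27)*1 = 81*1 = 81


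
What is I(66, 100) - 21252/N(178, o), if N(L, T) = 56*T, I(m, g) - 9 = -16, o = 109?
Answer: -2285/218 ≈ -10.482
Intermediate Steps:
I(m, g) = -7 (I(m, g) = 9 - 16 = -7)
I(66, 100) - 21252/N(178, o) = -7 - 21252/(56*109) = -7 - 21252/6104 = -7 - 21252*1/6104 = -7 - 759/218 = -2285/218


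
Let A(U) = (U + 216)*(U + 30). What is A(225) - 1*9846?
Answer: 102609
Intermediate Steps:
A(U) = (30 + U)*(216 + U) (A(U) = (216 + U)*(30 + U) = (30 + U)*(216 + U))
A(225) - 1*9846 = (6480 + 225² + 246*225) - 1*9846 = (6480 + 50625 + 55350) - 9846 = 112455 - 9846 = 102609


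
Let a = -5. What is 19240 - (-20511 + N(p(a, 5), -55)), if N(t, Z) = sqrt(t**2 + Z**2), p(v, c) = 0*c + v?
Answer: 39751 - 5*sqrt(122) ≈ 39696.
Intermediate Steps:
p(v, c) = v (p(v, c) = 0 + v = v)
N(t, Z) = sqrt(Z**2 + t**2)
19240 - (-20511 + N(p(a, 5), -55)) = 19240 - (-20511 + sqrt((-55)**2 + (-5)**2)) = 19240 - (-20511 + sqrt(3025 + 25)) = 19240 - (-20511 + sqrt(3050)) = 19240 - (-20511 + 5*sqrt(122)) = 19240 + (20511 - 5*sqrt(122)) = 39751 - 5*sqrt(122)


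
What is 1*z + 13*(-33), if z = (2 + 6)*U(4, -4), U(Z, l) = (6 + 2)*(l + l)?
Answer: -941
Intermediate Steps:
U(Z, l) = 16*l (U(Z, l) = 8*(2*l) = 16*l)
z = -512 (z = (2 + 6)*(16*(-4)) = 8*(-64) = -512)
1*z + 13*(-33) = 1*(-512) + 13*(-33) = -512 - 429 = -941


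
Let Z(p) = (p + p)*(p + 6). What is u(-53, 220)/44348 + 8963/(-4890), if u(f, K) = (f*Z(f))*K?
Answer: -71114544481/54215430 ≈ -1311.7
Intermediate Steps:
Z(p) = 2*p*(6 + p) (Z(p) = (2*p)*(6 + p) = 2*p*(6 + p))
u(f, K) = 2*K*f²*(6 + f) (u(f, K) = (f*(2*f*(6 + f)))*K = (2*f²*(6 + f))*K = 2*K*f²*(6 + f))
u(-53, 220)/44348 + 8963/(-4890) = (2*220*(-53)²*(6 - 53))/44348 + 8963/(-4890) = (2*220*2809*(-47))*(1/44348) + 8963*(-1/4890) = -58090120*1/44348 - 8963/4890 = -14522530/11087 - 8963/4890 = -71114544481/54215430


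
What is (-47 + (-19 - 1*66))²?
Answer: 17424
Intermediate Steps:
(-47 + (-19 - 1*66))² = (-47 + (-19 - 66))² = (-47 - 85)² = (-132)² = 17424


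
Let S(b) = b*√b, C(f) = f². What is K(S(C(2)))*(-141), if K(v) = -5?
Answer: 705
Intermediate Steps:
S(b) = b^(3/2)
K(S(C(2)))*(-141) = -5*(-141) = 705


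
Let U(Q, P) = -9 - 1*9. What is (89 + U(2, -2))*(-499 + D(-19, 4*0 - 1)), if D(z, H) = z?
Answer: -36778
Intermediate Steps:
U(Q, P) = -18 (U(Q, P) = -9 - 9 = -18)
(89 + U(2, -2))*(-499 + D(-19, 4*0 - 1)) = (89 - 18)*(-499 - 19) = 71*(-518) = -36778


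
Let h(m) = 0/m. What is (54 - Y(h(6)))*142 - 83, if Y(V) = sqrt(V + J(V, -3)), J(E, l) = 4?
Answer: 7301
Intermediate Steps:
h(m) = 0
Y(V) = sqrt(4 + V) (Y(V) = sqrt(V + 4) = sqrt(4 + V))
(54 - Y(h(6)))*142 - 83 = (54 - sqrt(4 + 0))*142 - 83 = (54 - sqrt(4))*142 - 83 = (54 - 1*2)*142 - 83 = (54 - 2)*142 - 83 = 52*142 - 83 = 7384 - 83 = 7301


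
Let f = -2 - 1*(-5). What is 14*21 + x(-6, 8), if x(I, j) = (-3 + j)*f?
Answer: 309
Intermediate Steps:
f = 3 (f = -2 + 5 = 3)
x(I, j) = -9 + 3*j (x(I, j) = (-3 + j)*3 = -9 + 3*j)
14*21 + x(-6, 8) = 14*21 + (-9 + 3*8) = 294 + (-9 + 24) = 294 + 15 = 309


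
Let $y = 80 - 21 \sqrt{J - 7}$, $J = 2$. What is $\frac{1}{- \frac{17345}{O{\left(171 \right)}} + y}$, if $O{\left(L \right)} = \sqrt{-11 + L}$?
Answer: $- \frac{8}{-640 + 3469 \sqrt{10} + 168 i \sqrt{5}} \approx -0.00077343 + 2.8126 \cdot 10^{-5} i$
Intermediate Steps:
$y = 80 - 21 i \sqrt{5}$ ($y = 80 - 21 \sqrt{2 - 7} = 80 - 21 \sqrt{-5} = 80 - 21 i \sqrt{5} \approx 80.0 - 46.957 i$)
$\frac{1}{- \frac{17345}{O{\left(171 \right)}} + y} = \frac{1}{- \frac{17345}{\sqrt{-11 + 171}} + \left(80 - 21 i \sqrt{5}\right)} = \frac{1}{- \frac{17345}{\sqrt{160}} + \left(80 - 21 i \sqrt{5}\right)} = \frac{1}{- \frac{17345}{4 \sqrt{10}} + \left(80 - 21 i \sqrt{5}\right)} = \frac{1}{- 17345 \frac{\sqrt{10}}{40} + \left(80 - 21 i \sqrt{5}\right)} = \frac{1}{- \frac{3469 \sqrt{10}}{8} + \left(80 - 21 i \sqrt{5}\right)} = \frac{1}{80 - \frac{3469 \sqrt{10}}{8} - 21 i \sqrt{5}}$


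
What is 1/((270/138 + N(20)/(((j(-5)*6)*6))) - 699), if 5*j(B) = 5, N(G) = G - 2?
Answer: -46/32041 ≈ -0.0014357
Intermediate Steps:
N(G) = -2 + G
j(B) = 1 (j(B) = (⅕)*5 = 1)
1/((270/138 + N(20)/(((j(-5)*6)*6))) - 699) = 1/((270/138 + (-2 + 20)/(((1*6)*6))) - 699) = 1/((270*(1/138) + 18/((6*6))) - 699) = 1/((45/23 + 18/36) - 699) = 1/((45/23 + 18*(1/36)) - 699) = 1/((45/23 + ½) - 699) = 1/(113/46 - 699) = 1/(-32041/46) = -46/32041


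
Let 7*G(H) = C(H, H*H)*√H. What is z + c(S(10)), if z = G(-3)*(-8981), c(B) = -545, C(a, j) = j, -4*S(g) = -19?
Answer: -545 - 11547*I*√3 ≈ -545.0 - 20000.0*I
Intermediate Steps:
S(g) = 19/4 (S(g) = -¼*(-19) = 19/4)
G(H) = H^(5/2)/7 (G(H) = ((H*H)*√H)/7 = (H²*√H)/7 = H^(5/2)/7)
z = -11547*I*√3 (z = ((-3)^(5/2)/7)*(-8981) = ((9*I*√3)/7)*(-8981) = (9*I*√3/7)*(-8981) = -11547*I*√3 ≈ -20000.0*I)
z + c(S(10)) = -11547*I*√3 - 545 = -545 - 11547*I*√3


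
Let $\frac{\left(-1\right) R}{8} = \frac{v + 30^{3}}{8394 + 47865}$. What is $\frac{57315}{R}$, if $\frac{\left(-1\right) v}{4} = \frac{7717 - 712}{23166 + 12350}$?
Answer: $- \frac{1908679908681}{127853864} \approx -14929.0$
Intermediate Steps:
$v = - \frac{7005}{8879}$ ($v = - 4 \frac{7717 - 712}{23166 + 12350} = - 4 \cdot \frac{7005}{35516} = - 4 \cdot 7005 \cdot \frac{1}{35516} = \left(-4\right) \frac{7005}{35516} = - \frac{7005}{8879} \approx -0.78894$)
$R = - \frac{639269320}{166507887}$ ($R = - 8 \frac{- \frac{7005}{8879} + 30^{3}}{8394 + 47865} = - 8 \frac{- \frac{7005}{8879} + 27000}{56259} = - 8 \cdot \frac{239725995}{8879} \cdot \frac{1}{56259} = \left(-8\right) \frac{79908665}{166507887} = - \frac{639269320}{166507887} \approx -3.8393$)
$\frac{57315}{R} = \frac{57315}{- \frac{639269320}{166507887}} = 57315 \left(- \frac{166507887}{639269320}\right) = - \frac{1908679908681}{127853864}$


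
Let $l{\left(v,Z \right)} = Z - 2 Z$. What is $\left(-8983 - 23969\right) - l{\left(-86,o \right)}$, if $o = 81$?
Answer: $-32871$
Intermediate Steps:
$l{\left(v,Z \right)} = - Z$
$\left(-8983 - 23969\right) - l{\left(-86,o \right)} = \left(-8983 - 23969\right) - \left(-1\right) 81 = -32952 - -81 = -32952 + 81 = -32871$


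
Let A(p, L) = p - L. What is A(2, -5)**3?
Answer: 343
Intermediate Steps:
A(2, -5)**3 = (2 - 1*(-5))**3 = (2 + 5)**3 = 7**3 = 343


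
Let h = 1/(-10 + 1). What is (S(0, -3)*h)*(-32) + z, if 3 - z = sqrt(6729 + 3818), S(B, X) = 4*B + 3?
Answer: 41/3 - sqrt(10547) ≈ -89.032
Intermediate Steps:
S(B, X) = 3 + 4*B
h = -1/9 (h = 1/(-9) = -1/9 ≈ -0.11111)
z = 3 - sqrt(10547) (z = 3 - sqrt(6729 + 3818) = 3 - sqrt(10547) ≈ -99.699)
(S(0, -3)*h)*(-32) + z = ((3 + 4*0)*(-1/9))*(-32) + (3 - sqrt(10547)) = ((3 + 0)*(-1/9))*(-32) + (3 - sqrt(10547)) = (3*(-1/9))*(-32) + (3 - sqrt(10547)) = -1/3*(-32) + (3 - sqrt(10547)) = 32/3 + (3 - sqrt(10547)) = 41/3 - sqrt(10547)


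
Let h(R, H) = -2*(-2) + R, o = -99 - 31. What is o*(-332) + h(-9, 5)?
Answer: 43155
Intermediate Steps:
o = -130
h(R, H) = 4 + R
o*(-332) + h(-9, 5) = -130*(-332) + (4 - 9) = 43160 - 5 = 43155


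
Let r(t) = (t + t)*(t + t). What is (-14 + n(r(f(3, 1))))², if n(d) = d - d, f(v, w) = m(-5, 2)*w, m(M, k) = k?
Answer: 196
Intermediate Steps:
f(v, w) = 2*w
r(t) = 4*t² (r(t) = (2*t)*(2*t) = 4*t²)
n(d) = 0
(-14 + n(r(f(3, 1))))² = (-14 + 0)² = (-14)² = 196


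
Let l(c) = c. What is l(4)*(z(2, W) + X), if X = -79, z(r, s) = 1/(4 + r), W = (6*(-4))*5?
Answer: -946/3 ≈ -315.33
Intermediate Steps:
W = -120 (W = -24*5 = -120)
l(4)*(z(2, W) + X) = 4*(1/(4 + 2) - 79) = 4*(1/6 - 79) = 4*(-473/6) = -946/3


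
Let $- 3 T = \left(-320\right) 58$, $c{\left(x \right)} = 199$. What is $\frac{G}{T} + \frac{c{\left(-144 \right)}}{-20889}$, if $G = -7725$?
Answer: $- \frac{97559203}{77539968} \approx -1.2582$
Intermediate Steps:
$T = \frac{18560}{3}$ ($T = - \frac{\left(-320\right) 58}{3} = \left(- \frac{1}{3}\right) \left(-18560\right) = \frac{18560}{3} \approx 6186.7$)
$\frac{G}{T} + \frac{c{\left(-144 \right)}}{-20889} = - \frac{7725}{\frac{18560}{3}} + \frac{199}{-20889} = \left(-7725\right) \frac{3}{18560} + 199 \left(- \frac{1}{20889}\right) = - \frac{4635}{3712} - \frac{199}{20889} = - \frac{97559203}{77539968}$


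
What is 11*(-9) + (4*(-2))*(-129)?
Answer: 933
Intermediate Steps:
11*(-9) + (4*(-2))*(-129) = -99 - 8*(-129) = -99 + 1032 = 933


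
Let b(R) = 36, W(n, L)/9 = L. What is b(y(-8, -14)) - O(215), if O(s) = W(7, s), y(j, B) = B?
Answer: -1899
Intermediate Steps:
W(n, L) = 9*L
O(s) = 9*s
b(y(-8, -14)) - O(215) = 36 - 9*215 = 36 - 1*1935 = 36 - 1935 = -1899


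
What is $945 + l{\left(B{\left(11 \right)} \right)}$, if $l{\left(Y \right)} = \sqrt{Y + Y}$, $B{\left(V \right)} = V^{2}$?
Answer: $945 + 11 \sqrt{2} \approx 960.56$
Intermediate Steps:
$l{\left(Y \right)} = \sqrt{2} \sqrt{Y}$ ($l{\left(Y \right)} = \sqrt{2 Y} = \sqrt{2} \sqrt{Y}$)
$945 + l{\left(B{\left(11 \right)} \right)} = 945 + \sqrt{2} \sqrt{11^{2}} = 945 + \sqrt{2} \sqrt{121} = 945 + \sqrt{2} \cdot 11 = 945 + 11 \sqrt{2}$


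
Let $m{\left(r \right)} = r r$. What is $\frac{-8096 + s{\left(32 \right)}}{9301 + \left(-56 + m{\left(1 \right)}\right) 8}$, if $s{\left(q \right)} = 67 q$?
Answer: $- \frac{5952}{8861} \approx -0.67171$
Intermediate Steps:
$m{\left(r \right)} = r^{2}$
$\frac{-8096 + s{\left(32 \right)}}{9301 + \left(-56 + m{\left(1 \right)}\right) 8} = \frac{-8096 + 67 \cdot 32}{9301 + \left(-56 + 1^{2}\right) 8} = \frac{-8096 + 2144}{9301 + \left(-56 + 1\right) 8} = - \frac{5952}{9301 - 440} = - \frac{5952}{8861}$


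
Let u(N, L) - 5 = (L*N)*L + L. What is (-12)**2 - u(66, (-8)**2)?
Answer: -270261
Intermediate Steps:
u(N, L) = 5 + L + N*L**2 (u(N, L) = 5 + ((L*N)*L + L) = 5 + (N*L**2 + L) = 5 + (L + N*L**2) = 5 + L + N*L**2)
(-12)**2 - u(66, (-8)**2) = (-12)**2 - (5 + (-8)**2 + 66*((-8)**2)**2) = 144 - (5 + 64 + 66*64**2) = 144 - (5 + 64 + 66*4096) = 144 - (5 + 64 + 270336) = 144 - 1*270405 = 144 - 270405 = -270261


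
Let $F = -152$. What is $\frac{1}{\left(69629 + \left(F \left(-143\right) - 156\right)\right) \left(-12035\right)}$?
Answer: $- \frac{1}{1097700315} \approx -9.11 \cdot 10^{-10}$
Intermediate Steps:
$\frac{1}{\left(69629 + \left(F \left(-143\right) - 156\right)\right) \left(-12035\right)} = \frac{1}{\left(69629 - -21580\right) \left(-12035\right)} = \frac{1}{69629 + \left(21736 - 156\right)} \left(- \frac{1}{12035}\right) = \frac{1}{69629 + 21580} \left(- \frac{1}{12035}\right) = \frac{1}{91209} \left(- \frac{1}{12035}\right) = - \frac{1}{1097700315}$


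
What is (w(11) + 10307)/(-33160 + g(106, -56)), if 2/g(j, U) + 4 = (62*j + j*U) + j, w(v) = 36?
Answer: -3816567/12236039 ≈ -0.31191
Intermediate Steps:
g(j, U) = 2/(-4 + 63*j + U*j) (g(j, U) = 2/(-4 + ((62*j + j*U) + j)) = 2/(-4 + ((62*j + U*j) + j)) = 2/(-4 + (63*j + U*j)) = 2/(-4 + 63*j + U*j))
(w(11) + 10307)/(-33160 + g(106, -56)) = (36 + 10307)/(-33160 + 2/(-4 + 63*106 - 56*106)) = 10343/(-33160 + 2/(-4 + 6678 - 5936)) = 10343/(-33160 + 2/738) = 10343/(-33160 + 2*(1/738)) = 10343/(-33160 + 1/369) = 10343/(-12236039/369) = 10343*(-369/12236039) = -3816567/12236039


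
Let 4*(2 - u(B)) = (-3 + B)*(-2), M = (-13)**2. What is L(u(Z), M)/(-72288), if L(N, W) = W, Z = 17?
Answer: -169/72288 ≈ -0.0023379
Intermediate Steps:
M = 169
u(B) = 1/2 + B/2 (u(B) = 2 - (-3 + B)*(-2)/4 = 2 - (6 - 2*B)/4 = 2 + (-3/2 + B/2) = 1/2 + B/2)
L(u(Z), M)/(-72288) = 169/(-72288) = 169*(-1/72288) = -169/72288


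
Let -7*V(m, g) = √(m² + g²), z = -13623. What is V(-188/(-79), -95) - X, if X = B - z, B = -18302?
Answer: 4679 - √56360369/553 ≈ 4665.4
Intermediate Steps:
X = -4679 (X = -18302 - 1*(-13623) = -18302 + 13623 = -4679)
V(m, g) = -√(g² + m²)/7 (V(m, g) = -√(m² + g²)/7 = -√(g² + m²)/7)
V(-188/(-79), -95) - X = -√((-95)² + (-188/(-79))²)/7 - 1*(-4679) = -√(9025 + (-188*(-1/79))²)/7 + 4679 = -√(9025 + (188/79)²)/7 + 4679 = -√(9025 + 35344/6241)/7 + 4679 = -√56360369/553 + 4679 = 4679 - √56360369/553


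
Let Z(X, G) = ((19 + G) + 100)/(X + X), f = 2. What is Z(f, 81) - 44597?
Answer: -44547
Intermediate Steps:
Z(X, G) = (119 + G)/(2*X) (Z(X, G) = (119 + G)/((2*X)) = (119 + G)*(1/(2*X)) = (119 + G)/(2*X))
Z(f, 81) - 44597 = (1/2)*(119 + 81)/2 - 44597 = (1/2)*(1/2)*200 - 44597 = 50 - 44597 = -44547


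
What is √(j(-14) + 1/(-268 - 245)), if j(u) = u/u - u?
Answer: √438558/171 ≈ 3.8727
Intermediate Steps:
j(u) = 1 - u
√(j(-14) + 1/(-268 - 245)) = √((1 - 1*(-14)) + 1/(-268 - 245)) = √((1 + 14) + 1/(-513)) = √(15 - 1/513) = √(7694/513) = √438558/171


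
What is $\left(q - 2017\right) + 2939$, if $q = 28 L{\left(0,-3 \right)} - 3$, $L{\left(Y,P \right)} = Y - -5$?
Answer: $1059$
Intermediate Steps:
$L{\left(Y,P \right)} = 5 + Y$ ($L{\left(Y,P \right)} = Y + 5 = 5 + Y$)
$q = 137$ ($q = 28 \left(5 + 0\right) - 3 = 28 \cdot 5 - 3 = 140 - 3 = 137$)
$\left(q - 2017\right) + 2939 = \left(137 - 2017\right) + 2939 = -1880 + 2939 = 1059$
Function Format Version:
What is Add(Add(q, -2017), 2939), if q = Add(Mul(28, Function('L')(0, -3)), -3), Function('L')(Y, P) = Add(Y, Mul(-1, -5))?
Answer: 1059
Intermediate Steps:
Function('L')(Y, P) = Add(5, Y) (Function('L')(Y, P) = Add(Y, 5) = Add(5, Y))
q = 137 (q = Add(Mul(28, Add(5, 0)), -3) = Add(Mul(28, 5), -3) = Add(140, -3) = 137)
Add(Add(q, -2017), 2939) = Add(Add(137, -2017), 2939) = Add(-1880, 2939) = 1059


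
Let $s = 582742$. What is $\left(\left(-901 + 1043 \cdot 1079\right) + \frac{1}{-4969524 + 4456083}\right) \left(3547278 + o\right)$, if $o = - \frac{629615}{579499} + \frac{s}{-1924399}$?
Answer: $\frac{253774990306926390058637485525}{63620320055265949} \approx 3.9889 \cdot 10^{12}$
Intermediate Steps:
$o = - \frac{1549328882643}{1115187296101}$ ($o = - \frac{629615}{579499} + \frac{582742}{-1924399} = \left(-629615\right) \frac{1}{579499} + 582742 \left(- \frac{1}{1924399}\right) = - \frac{629615}{579499} - \frac{582742}{1924399} = - \frac{1549328882643}{1115187296101} \approx -1.3893$)
$\left(\left(-901 + 1043 \cdot 1079\right) + \frac{1}{-4969524 + 4456083}\right) \left(3547278 + o\right) = \left(\left(-901 + 1043 \cdot 1079\right) + \frac{1}{-4969524 + 4456083}\right) \left(3547278 - \frac{1549328882643}{1115187296101}\right) = \left(\left(-901 + 1125397\right) + \frac{1}{-513441}\right) \frac{3955877812009680435}{1115187296101} = \left(1124496 - \frac{1}{513441}\right) \frac{3955877812009680435}{1115187296101} = \frac{577362350735}{513441} \cdot \frac{3955877812009680435}{1115187296101} = \frac{253774990306926390058637485525}{63620320055265949}$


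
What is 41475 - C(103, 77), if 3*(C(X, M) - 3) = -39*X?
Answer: 42811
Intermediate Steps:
C(X, M) = 3 - 13*X (C(X, M) = 3 + (-39*X)/3 = 3 - 13*X)
41475 - C(103, 77) = 41475 - (3 - 13*103) = 41475 - (3 - 1339) = 41475 - 1*(-1336) = 41475 + 1336 = 42811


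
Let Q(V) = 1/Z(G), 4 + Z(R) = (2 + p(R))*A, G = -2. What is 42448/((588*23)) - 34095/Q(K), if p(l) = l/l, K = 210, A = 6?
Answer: -230548874/483 ≈ -4.7733e+5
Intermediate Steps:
p(l) = 1
Z(R) = 14 (Z(R) = -4 + (2 + 1)*6 = -4 + 3*6 = -4 + 18 = 14)
Q(V) = 1/14
42448/((588*23)) - 34095/Q(K) = 42448/((588*23)) - 34095/1/14 = 42448/13524 - 34095*14 = 42448*(1/13524) - 477330 = 1516/483 - 477330 = -230548874/483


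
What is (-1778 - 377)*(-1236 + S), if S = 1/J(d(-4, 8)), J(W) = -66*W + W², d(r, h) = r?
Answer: 149160049/56 ≈ 2.6636e+6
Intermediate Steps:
J(W) = W² - 66*W
S = 1/280 (S = 1/(-4*(-66 - 4)) = 1/(-4*(-70)) = 1/280 ≈ 0.0035714)
(-1778 - 377)*(-1236 + S) = (-1778 - 377)*(-1236 + 1/280) = -2155*(-346079/280) = 149160049/56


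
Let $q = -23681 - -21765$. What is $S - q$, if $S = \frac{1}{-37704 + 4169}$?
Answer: $\frac{64253059}{33535} \approx 1916.0$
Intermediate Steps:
$q = -1916$ ($q = -23681 + 21765 = -1916$)
$S = - \frac{1}{33535}$ ($S = \frac{1}{-33535} = - \frac{1}{33535} \approx -2.982 \cdot 10^{-5}$)
$S - q = - \frac{1}{33535} - -1916 = - \frac{1}{33535} + 1916 = \frac{64253059}{33535}$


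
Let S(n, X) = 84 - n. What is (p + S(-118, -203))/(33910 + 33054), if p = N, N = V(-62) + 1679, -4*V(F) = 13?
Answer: 7511/267856 ≈ 0.028041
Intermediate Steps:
V(F) = -13/4 (V(F) = -¼*13 = -13/4)
N = 6703/4 (N = -13/4 + 1679 = 6703/4 ≈ 1675.8)
p = 6703/4 ≈ 1675.8
(p + S(-118, -203))/(33910 + 33054) = (6703/4 + (84 - 1*(-118)))/(33910 + 33054) = (6703/4 + (84 + 118))/66964 = (6703/4 + 202)*(1/66964) = (7511/4)*(1/66964) = 7511/267856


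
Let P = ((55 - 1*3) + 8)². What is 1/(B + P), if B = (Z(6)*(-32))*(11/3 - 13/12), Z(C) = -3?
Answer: 1/3848 ≈ 0.00025988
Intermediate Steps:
P = 3600 (P = ((55 - 3) + 8)² = (52 + 8)² = 60² = 3600)
B = 248 (B = (-3*(-32))*(11/3 - 13/12) = 96*(11*(⅓) - 13*1/12) = 96*(11/3 - 13/12) = 96*(31/12) = 248)
1/(B + P) = 1/(248 + 3600) = 1/3848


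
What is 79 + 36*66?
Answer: 2455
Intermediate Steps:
79 + 36*66 = 79 + 2376 = 2455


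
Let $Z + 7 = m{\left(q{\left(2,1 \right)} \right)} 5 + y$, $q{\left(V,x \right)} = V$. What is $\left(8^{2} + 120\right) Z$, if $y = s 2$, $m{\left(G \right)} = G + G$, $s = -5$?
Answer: $552$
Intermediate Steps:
$m{\left(G \right)} = 2 G$
$y = -10$ ($y = \left(-5\right) 2 = -10$)
$Z = 3$ ($Z = -7 - \left(10 - 2 \cdot 2 \cdot 5\right) = -7 + \left(4 \cdot 5 - 10\right) = -7 + \left(20 - 10\right) = -7 + 10 = 3$)
$\left(8^{2} + 120\right) Z = \left(8^{2} + 120\right) 3 = \left(64 + 120\right) 3 = 184 \cdot 3 = 552$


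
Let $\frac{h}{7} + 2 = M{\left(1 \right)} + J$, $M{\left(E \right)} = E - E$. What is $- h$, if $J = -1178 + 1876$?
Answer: $-4872$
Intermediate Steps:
$M{\left(E \right)} = 0$
$J = 698$
$h = 4872$ ($h = -14 + 7 \left(0 + 698\right) = -14 + 7 \cdot 698 = -14 + 4886 = 4872$)
$- h = \left(-1\right) 4872 = -4872$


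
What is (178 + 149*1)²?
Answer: 106929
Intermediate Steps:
(178 + 149*1)² = (178 + 149)² = 327² = 106929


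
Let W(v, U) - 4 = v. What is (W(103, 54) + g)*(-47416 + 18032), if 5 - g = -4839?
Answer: -145480184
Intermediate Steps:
g = 4844 (g = 5 - 1*(-4839) = 5 + 4839 = 4844)
W(v, U) = 4 + v
(W(103, 54) + g)*(-47416 + 18032) = ((4 + 103) + 4844)*(-47416 + 18032) = (107 + 4844)*(-29384) = 4951*(-29384) = -145480184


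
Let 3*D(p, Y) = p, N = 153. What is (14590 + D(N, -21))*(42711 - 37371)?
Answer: 78182940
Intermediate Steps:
D(p, Y) = p/3
(14590 + D(N, -21))*(42711 - 37371) = (14590 + (1/3)*153)*(42711 - 37371) = (14590 + 51)*5340 = 14641*5340 = 78182940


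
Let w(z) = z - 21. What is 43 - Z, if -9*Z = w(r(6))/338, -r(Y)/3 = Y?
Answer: 3353/78 ≈ 42.987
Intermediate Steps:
r(Y) = -3*Y
w(z) = -21 + z
Z = 1/78 (Z = -(-21 - 3*6)/(9*338) = -(-21 - 18)/(9*338) = -(-13)/(3*338) = -1/9*(-3/26) = 1/78 ≈ 0.012821)
43 - Z = 43 - 1*1/78 = 43 - 1/78 = 3353/78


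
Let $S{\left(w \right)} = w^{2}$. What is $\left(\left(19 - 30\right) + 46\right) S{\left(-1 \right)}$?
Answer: $35$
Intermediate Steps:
$\left(\left(19 - 30\right) + 46\right) S{\left(-1 \right)} = \left(\left(19 - 30\right) + 46\right) \left(-1\right)^{2} = \left(\left(19 - 30\right) + 46\right) 1 = \left(-11 + 46\right) 1 = 35 \cdot 1 = 35$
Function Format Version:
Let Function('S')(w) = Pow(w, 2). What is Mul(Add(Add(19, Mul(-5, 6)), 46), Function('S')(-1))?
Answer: 35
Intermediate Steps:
Mul(Add(Add(19, Mul(-5, 6)), 46), Function('S')(-1)) = Mul(Add(Add(19, Mul(-5, 6)), 46), Pow(-1, 2)) = Mul(Add(Add(19, -30), 46), 1) = Mul(Add(-11, 46), 1) = Mul(35, 1) = 35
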